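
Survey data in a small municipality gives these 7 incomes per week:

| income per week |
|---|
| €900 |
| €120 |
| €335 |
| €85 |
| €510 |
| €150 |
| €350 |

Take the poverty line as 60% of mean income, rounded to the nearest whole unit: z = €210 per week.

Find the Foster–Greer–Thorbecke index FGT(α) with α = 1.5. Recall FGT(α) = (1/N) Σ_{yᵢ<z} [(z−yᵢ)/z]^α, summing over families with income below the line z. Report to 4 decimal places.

Below the line: €85, €120, €150 (q = 3 of N = 7).
Normalized shortfalls: (210−85)/210 = 0.5952; (210−120)/210 = 0.4286; (210−150)/210 = 0.2857.
Raised to α = 1.5: 0.45924; 0.28057; 0.15272.
Sum = 0.892523; FGT(1.5) = 0.892523 / 7 = 0.1275.

0.1275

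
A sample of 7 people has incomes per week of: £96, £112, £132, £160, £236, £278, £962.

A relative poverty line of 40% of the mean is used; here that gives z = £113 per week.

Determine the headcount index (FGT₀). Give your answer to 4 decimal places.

0.2857

2 of the 7 people have income below £113.
H = 2/7 = 0.2857.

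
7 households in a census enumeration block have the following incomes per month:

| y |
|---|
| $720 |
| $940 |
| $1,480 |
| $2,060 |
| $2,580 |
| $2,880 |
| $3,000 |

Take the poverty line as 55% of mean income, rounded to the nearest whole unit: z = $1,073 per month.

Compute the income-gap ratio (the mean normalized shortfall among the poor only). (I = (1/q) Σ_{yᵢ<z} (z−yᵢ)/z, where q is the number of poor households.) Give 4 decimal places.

Poor units: $720, $940 (q = 2 of N = 7).
Shortfall ratios (z−y)/z: 0.3290, 0.1240; sum = 0.452936.
The income-gap ratio divides by q (the poor only): 0.452936 / 2 = 0.2265.

0.2265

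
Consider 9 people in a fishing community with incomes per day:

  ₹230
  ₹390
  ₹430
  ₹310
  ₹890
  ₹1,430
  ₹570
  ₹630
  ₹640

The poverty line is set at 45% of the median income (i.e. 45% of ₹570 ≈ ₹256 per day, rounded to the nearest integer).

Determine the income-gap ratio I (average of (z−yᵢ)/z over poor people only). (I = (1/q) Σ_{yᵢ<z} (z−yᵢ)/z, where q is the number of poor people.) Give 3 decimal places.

0.102

Below z: ₹230 (q = 1 of N = 9).
Shortfall ratios (z−y)/z: 0.1016; sum = 0.101562.
I averages over the q = 1 poor units only: 0.101562 / 1 = 0.102.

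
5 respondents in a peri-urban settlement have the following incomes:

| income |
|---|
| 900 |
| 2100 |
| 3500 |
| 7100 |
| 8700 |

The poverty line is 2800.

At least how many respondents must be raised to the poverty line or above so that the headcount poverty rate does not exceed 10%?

2

2 of the 5 respondents are poor, so H = 2/5 = 0.400.
A headcount ratio of at most 10% allows at most ⌊0.10 × 5⌋ = 0 poor respondents.
So at least 2 − 0 = 2 must be lifted.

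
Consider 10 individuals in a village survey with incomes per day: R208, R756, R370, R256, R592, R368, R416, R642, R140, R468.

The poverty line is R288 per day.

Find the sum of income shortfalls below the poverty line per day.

Incomes under z: R140, R208, R256 (q = 3 of N = 10).
Individual gaps: 288−140 = 148; 288−208 = 80; 288−256 = 32.
Aggregate gap = R260.

R260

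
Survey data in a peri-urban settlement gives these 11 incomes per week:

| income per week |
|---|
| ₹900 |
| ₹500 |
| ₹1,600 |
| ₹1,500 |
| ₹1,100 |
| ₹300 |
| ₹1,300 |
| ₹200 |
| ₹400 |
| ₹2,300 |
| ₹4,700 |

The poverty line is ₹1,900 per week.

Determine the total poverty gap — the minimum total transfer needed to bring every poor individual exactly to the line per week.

Below z: ₹200, ₹300, ₹400, ₹500, ₹900, ₹1,100, ₹1,300, ₹1,500, ₹1,600 (q = 9 of N = 11).
Individual gaps: 1900−200 = 1700; 1900−300 = 1600; 1900−400 = 1500; 1900−500 = 1400; 1900−900 = 1000; 1900−1100 = 800; 1900−1300 = 600; 1900−1500 = 400; 1900−1600 = 300.
Aggregate gap = ₹9,300.

₹9,300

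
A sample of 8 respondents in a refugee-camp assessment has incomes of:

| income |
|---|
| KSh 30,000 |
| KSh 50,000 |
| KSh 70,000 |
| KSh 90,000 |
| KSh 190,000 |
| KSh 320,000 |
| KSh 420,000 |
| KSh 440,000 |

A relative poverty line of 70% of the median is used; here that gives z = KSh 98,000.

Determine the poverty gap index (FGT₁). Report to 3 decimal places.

Incomes under z: KSh 30,000, KSh 50,000, KSh 70,000, KSh 90,000 (q = 4 of N = 8).
Normalized shortfalls: (98000−30000)/98000 = 0.6939; (98000−50000)/98000 = 0.4898; (98000−70000)/98000 = 0.2857; (98000−90000)/98000 = 0.0816.
Σ = 1.551020. Dividing by the full population N = 8 gives P₁ = 0.194.

0.194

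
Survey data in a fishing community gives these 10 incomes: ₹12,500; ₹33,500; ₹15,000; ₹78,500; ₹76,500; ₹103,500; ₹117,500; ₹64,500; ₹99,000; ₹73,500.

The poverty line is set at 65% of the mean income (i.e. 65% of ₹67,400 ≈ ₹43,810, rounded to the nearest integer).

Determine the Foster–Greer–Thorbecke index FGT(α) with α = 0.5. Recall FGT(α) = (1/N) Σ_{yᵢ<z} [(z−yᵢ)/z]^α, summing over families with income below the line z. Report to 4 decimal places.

0.2141

Below z: ₹12,500, ₹15,000, ₹33,500 (q = 3 of N = 10).
Gap ratios (z−y)/z: (43810−12500)/43810 = 0.7147; (43810−15000)/43810 = 0.6576; (43810−33500)/43810 = 0.2353.
Raised to α = 0.5: 0.84539; 0.81093; 0.48511.
Sum = 2.141432; FGT(0.5) = 2.141432 / 10 = 0.2141.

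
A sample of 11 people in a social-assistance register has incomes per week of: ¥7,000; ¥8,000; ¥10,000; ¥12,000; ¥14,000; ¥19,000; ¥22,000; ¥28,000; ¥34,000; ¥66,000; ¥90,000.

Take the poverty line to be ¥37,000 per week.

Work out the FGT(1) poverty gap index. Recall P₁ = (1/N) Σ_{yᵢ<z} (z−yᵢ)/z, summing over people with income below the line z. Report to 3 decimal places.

Below z: ¥7,000, ¥8,000, ¥10,000, ¥12,000, ¥14,000, ¥19,000, ¥22,000, ¥28,000, ¥34,000 (q = 9 of N = 11).
Relative gaps: (37000−7000)/37000 = 0.8108; (37000−8000)/37000 = 0.7838; (37000−10000)/37000 = 0.7297; (37000−12000)/37000 = 0.6757; (37000−14000)/37000 = 0.6216; (37000−19000)/37000 = 0.4865; (37000−22000)/37000 = 0.4054; (37000−28000)/37000 = 0.2432; (37000−34000)/37000 = 0.0811.
Σ = 4.837838. Dividing by the full population N = 11 gives P₁ = 0.440.

0.440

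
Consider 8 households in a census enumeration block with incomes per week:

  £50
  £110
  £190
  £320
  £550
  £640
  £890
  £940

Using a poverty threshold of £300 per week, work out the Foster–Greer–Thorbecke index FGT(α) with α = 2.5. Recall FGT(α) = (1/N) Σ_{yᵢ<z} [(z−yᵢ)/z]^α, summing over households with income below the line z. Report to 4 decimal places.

Below z: £50, £110, £190 (q = 3 of N = 8).
Shortfall ratios: (300−50)/300 = 0.8333; (300−110)/300 = 0.6333; (300−190)/300 = 0.3667.
Raised to α = 2.5: 0.63394; 0.31921; 0.08141.
Sum = 1.034562; FGT(2.5) = 1.034562 / 8 = 0.1293.

0.1293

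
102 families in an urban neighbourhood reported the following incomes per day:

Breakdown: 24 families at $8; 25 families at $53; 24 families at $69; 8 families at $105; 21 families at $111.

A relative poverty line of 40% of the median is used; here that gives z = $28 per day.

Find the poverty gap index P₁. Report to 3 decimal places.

0.168

Below z: 24×$8 (q = 24 of N = 102).
Normalized shortfalls: (28−8)/28 = 0.7143 (×24).
Sum of shortfalls = 17.142857; P₁ averages over all N: 17.142857 / 102 = 0.168.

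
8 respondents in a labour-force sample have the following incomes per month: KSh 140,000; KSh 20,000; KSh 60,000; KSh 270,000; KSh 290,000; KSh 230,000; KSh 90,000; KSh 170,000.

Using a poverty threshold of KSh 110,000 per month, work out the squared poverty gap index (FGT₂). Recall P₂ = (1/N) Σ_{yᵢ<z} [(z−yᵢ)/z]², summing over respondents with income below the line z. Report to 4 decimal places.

0.1136

Below the line: KSh 20,000, KSh 60,000, KSh 90,000 (q = 3 of N = 8).
Gap ratios (z−y)/z: (110000−20000)/110000 = 0.8182; (110000−60000)/110000 = 0.4545; (110000−90000)/110000 = 0.1818.
Squared: 0.6694; 0.2066; 0.0331.
Sum = 0.909091; P₂ = 0.909091 / 8 = 0.1136.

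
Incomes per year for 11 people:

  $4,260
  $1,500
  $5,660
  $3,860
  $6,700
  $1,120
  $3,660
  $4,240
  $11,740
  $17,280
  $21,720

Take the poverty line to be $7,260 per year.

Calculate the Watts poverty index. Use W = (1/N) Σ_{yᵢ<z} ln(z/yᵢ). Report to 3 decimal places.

Poor units: $1,120, $1,500, $3,660, $3,860, $4,240, $4,260, $5,660, $6,700 (q = 8 of N = 11).
ln(z/y) terms: ln(7260/1120) = 1.8691; ln(7260/1500) = 1.5769; ln(7260/3660) = 0.6849; ln(7260/3860) = 0.6317; ln(7260/4240) = 0.5378; ln(7260/4260) = 0.5331; ln(7260/5660) = 0.2490; ln(7260/6700) = 0.0803.
W = 6.162751 / 11 = 0.560.

0.560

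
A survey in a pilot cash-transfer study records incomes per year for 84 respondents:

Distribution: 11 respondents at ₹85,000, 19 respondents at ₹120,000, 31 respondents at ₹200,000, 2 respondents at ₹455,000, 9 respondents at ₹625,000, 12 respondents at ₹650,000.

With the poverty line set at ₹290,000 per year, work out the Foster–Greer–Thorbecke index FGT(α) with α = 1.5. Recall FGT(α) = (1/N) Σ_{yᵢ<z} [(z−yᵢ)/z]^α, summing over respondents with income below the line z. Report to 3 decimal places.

Poor units: 11×₹85,000, 19×₹120,000, 31×₹200,000 (q = 61 of N = 84).
Shortfall ratios: (290000−85000)/290000 = 0.7069 (×11); (290000−120000)/290000 = 0.5862 (×19); (290000−200000)/290000 = 0.3103 (×31).
Raised to α = 1.5: 0.59434 (×11); 0.44882 (×19); 0.17289 (×31).
Sum = 20.424936; FGT(1.5) = 20.424936 / 84 = 0.243.

0.243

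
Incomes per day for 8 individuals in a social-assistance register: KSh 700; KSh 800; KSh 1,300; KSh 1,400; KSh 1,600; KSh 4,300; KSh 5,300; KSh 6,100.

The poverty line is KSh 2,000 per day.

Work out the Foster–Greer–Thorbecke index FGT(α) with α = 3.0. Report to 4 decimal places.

Poor units: KSh 700, KSh 800, KSh 1,300, KSh 1,400, KSh 1,600 (q = 5 of N = 8).
Normalized shortfalls: (2000−700)/2000 = 0.6500; (2000−800)/2000 = 0.6000; (2000−1300)/2000 = 0.3500; (2000−1400)/2000 = 0.3000; (2000−1600)/2000 = 0.2000.
Raised to α = 3.0: 0.27463; 0.21600; 0.04287; 0.02700; 0.00800.
Sum = 0.568500; FGT(3.0) = 0.568500 / 8 = 0.0711.

0.0711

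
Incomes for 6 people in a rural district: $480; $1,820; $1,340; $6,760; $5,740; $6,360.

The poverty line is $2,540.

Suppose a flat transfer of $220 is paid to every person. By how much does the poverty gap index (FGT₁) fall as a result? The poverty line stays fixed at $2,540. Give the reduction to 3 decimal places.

0.043

Before: below the line — $480, $1,340, $1,820; poverty gap index (FGT₁) = 0.26115.
After the $220 transfer: below the line — $700, $1,560, $2,040; poverty gap index (FGT₁) = 0.21785.
Reduction = 0.26115 − 0.21785 = 0.043.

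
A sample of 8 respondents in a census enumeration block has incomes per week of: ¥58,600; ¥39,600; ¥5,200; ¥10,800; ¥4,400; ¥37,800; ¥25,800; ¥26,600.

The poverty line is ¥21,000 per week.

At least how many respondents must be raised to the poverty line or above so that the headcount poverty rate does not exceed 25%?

3 of the 8 respondents are poor, so H = 3/8 = 0.375.
A headcount ratio of at most 25% allows at most ⌊0.25 × 8⌋ = 2 poor respondents.
So at least 3 − 2 = 1 must be lifted.

1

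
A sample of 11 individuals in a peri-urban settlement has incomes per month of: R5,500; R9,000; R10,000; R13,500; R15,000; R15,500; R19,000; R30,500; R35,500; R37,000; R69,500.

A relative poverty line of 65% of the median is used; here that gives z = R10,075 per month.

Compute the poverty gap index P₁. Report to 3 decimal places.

0.052

Below z: R5,500, R9,000, R10,000 (q = 3 of N = 11).
Shortfall ratios: (10075−5500)/10075 = 0.4541; (10075−9000)/10075 = 0.1067; (10075−10000)/10075 = 0.0074.
Σ = 0.568238. Dividing by the full population N = 11 gives P₁ = 0.052.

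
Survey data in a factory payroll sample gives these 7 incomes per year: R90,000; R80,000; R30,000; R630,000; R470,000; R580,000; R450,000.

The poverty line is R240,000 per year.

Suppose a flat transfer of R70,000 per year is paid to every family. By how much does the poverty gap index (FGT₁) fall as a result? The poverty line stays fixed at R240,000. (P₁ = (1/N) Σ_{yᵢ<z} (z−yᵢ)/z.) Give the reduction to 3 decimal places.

0.125

Before: below the line — R30,000, R80,000, R90,000; poverty gap index (FGT₁) = 0.30952.
After the R70,000 transfer: below the line — R100,000, R150,000, R160,000; poverty gap index (FGT₁) = 0.18452.
Reduction = 0.30952 − 0.18452 = 0.125.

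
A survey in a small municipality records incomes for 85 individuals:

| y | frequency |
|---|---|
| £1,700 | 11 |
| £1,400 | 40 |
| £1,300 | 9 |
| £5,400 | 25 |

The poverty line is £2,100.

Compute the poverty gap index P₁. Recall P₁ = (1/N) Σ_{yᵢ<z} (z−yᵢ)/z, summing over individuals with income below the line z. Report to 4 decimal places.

Poor units: 9×£1,300, 40×£1,400, 11×£1,700 (q = 60 of N = 85).
Shortfall ratios: (2100−1300)/2100 = 0.3810 (×9); (2100−1400)/2100 = 0.3333 (×40); (2100−1700)/2100 = 0.1905 (×11).
Sum of shortfalls = 18.857143; P₁ averages over all N: 18.857143 / 85 = 0.2218.

0.2218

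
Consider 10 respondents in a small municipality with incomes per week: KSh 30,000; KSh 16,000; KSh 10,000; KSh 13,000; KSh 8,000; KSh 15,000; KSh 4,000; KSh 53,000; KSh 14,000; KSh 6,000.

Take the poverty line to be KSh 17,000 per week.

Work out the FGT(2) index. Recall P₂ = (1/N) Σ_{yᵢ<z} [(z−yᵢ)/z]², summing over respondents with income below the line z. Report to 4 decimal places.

0.1557

Below the line: KSh 4,000, KSh 6,000, KSh 8,000, KSh 10,000, KSh 13,000, KSh 14,000, KSh 15,000, KSh 16,000 (q = 8 of N = 10).
Gap ratios (z−y)/z: (17000−4000)/17000 = 0.7647; (17000−6000)/17000 = 0.6471; (17000−8000)/17000 = 0.5294; (17000−10000)/17000 = 0.4118; (17000−13000)/17000 = 0.2353; (17000−14000)/17000 = 0.1765; (17000−15000)/17000 = 0.1176; (17000−16000)/17000 = 0.0588.
Squared: 0.5848; 0.4187; 0.2803; 0.1696; 0.0554; 0.0311; 0.0138; 0.0035.
Sum = 1.557093; P₂ = 1.557093 / 10 = 0.1557.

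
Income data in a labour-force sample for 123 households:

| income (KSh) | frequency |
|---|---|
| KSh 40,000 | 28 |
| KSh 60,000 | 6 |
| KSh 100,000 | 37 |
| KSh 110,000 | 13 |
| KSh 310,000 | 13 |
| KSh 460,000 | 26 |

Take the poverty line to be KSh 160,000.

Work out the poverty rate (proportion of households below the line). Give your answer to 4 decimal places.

84 of the 123 households have income below KSh 160,000.
H = 84/123 = 0.6829.

0.6829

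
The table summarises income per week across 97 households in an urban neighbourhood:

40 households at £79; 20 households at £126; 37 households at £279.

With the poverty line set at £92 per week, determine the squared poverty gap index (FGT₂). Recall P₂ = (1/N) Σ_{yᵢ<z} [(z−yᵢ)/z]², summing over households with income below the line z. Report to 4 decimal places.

Incomes under z: 40×£79 (q = 40 of N = 97).
Relative gaps: (92−79)/92 = 0.1413 (×40).
Squared: 0.0200 (×40).
Sum = 0.798677; P₂ = 0.798677 / 97 = 0.0082.

0.0082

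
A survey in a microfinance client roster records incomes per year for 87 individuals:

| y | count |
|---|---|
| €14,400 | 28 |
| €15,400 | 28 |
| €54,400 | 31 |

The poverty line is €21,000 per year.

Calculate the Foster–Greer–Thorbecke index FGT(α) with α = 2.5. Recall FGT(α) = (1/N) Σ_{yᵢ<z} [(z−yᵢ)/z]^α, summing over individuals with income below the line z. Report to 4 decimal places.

Below the line: 28×€14,400, 28×€15,400 (q = 56 of N = 87).
Shortfall ratios: (21000−14400)/21000 = 0.3143 (×28); (21000−15400)/21000 = 0.2667 (×28).
Raised to α = 2.5: 0.05537 (×28); 0.03672 (×28).
Sum = 2.578698; FGT(2.5) = 2.578698 / 87 = 0.0296.

0.0296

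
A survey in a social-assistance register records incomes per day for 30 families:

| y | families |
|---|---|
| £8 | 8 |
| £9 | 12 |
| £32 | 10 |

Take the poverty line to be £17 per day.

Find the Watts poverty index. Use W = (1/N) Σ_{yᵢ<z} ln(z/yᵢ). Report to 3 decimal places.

Poor units: 8×£8, 12×£9 (q = 20 of N = 30).
ln(z/y) terms: ln(17/8) = 0.7538 (×8); ln(17/9) = 0.6360 (×12).
W = 13.662040 / 30 = 0.455.

0.455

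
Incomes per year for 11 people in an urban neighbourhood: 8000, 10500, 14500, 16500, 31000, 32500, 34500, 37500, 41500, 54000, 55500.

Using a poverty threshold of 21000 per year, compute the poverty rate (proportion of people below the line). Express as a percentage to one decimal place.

4 of the 11 people have income below 21000.
H = 4/11 = 36.4%.

36.4%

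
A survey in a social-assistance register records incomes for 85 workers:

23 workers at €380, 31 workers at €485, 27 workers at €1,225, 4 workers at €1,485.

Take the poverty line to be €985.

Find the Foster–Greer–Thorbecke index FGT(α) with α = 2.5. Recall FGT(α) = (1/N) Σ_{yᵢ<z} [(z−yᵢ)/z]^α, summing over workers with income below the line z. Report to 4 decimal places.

Below z: 23×€380, 31×€485 (q = 54 of N = 85).
Normalized shortfalls: (985−380)/985 = 0.6142 (×23); (985−485)/985 = 0.5076 (×31).
Raised to α = 2.5: 0.29566 (×23); 0.18358 (×31).
Sum = 12.491362; FGT(2.5) = 12.491362 / 85 = 0.1470.

0.1470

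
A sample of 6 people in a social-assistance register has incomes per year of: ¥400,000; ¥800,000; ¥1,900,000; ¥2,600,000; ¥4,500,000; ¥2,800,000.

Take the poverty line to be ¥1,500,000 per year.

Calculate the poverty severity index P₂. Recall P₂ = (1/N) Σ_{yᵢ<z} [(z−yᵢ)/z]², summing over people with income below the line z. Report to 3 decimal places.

Poor units: ¥400,000, ¥800,000 (q = 2 of N = 6).
Gap ratios (z−y)/z: (1500000−400000)/1500000 = 0.7333; (1500000−800000)/1500000 = 0.4667.
Squared: 0.5378; 0.2178.
Sum = 0.755556; P₂ = 0.755556 / 6 = 0.126.

0.126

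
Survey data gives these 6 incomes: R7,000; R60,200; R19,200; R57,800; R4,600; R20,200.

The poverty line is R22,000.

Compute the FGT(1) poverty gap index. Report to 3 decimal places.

0.280

Incomes under z: R4,600, R7,000, R19,200, R20,200 (q = 4 of N = 6).
Relative gaps: (22000−4600)/22000 = 0.7909; (22000−7000)/22000 = 0.6818; (22000−19200)/22000 = 0.1273; (22000−20200)/22000 = 0.0818.
Σ = 1.681818. Dividing by the full population N = 6 gives P₁ = 0.280.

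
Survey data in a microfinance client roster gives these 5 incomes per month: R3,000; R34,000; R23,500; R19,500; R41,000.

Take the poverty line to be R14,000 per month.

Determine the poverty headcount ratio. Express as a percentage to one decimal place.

1 of the 5 households have income below R14,000.
H = 1/5 = 20.0%.

20.0%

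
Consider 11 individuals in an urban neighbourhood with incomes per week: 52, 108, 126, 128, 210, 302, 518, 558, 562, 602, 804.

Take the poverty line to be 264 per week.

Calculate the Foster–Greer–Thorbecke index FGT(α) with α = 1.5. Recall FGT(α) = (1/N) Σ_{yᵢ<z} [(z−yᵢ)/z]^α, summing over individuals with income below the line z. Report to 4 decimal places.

Below z: 52, 108, 126, 128, 210 (q = 5 of N = 11).
Relative gaps: (264−52)/264 = 0.8030; (264−108)/264 = 0.5909; (264−126)/264 = 0.5227; (264−128)/264 = 0.5152; (264−210)/264 = 0.2045.
Raised to α = 1.5: 0.71961; 0.45424; 0.37793; 0.36975; 0.09251.
Sum = 2.014032; FGT(1.5) = 2.014032 / 11 = 0.1831.

0.1831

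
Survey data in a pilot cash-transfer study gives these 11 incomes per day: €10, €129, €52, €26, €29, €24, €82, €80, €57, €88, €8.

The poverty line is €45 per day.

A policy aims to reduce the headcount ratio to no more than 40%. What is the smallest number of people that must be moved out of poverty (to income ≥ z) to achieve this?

1

5 of the 11 people are poor, so H = 5/11 = 0.455.
A headcount ratio of at most 40% allows at most ⌊0.40 × 11⌋ = 4 poor people.
So at least 5 − 4 = 1 must be lifted.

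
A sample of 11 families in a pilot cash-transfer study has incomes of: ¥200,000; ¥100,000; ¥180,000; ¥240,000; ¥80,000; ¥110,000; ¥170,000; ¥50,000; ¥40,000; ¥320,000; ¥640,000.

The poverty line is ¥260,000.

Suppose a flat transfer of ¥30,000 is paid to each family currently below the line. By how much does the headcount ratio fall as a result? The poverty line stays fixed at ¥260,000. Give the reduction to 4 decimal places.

0.0909

Before: below the line — ¥40,000, ¥50,000, ¥80,000, ¥100,000, ¥110,000, ¥170,000, ¥180,000, ¥200,000, ¥240,000; headcount ratio = 0.818182.
After the ¥30,000 transfer: below the line — ¥70,000, ¥80,000, ¥110,000, ¥130,000, ¥140,000, ¥200,000, ¥210,000, ¥230,000; headcount ratio = 0.727273.
Reduction = 0.818182 − 0.727273 = 0.0909.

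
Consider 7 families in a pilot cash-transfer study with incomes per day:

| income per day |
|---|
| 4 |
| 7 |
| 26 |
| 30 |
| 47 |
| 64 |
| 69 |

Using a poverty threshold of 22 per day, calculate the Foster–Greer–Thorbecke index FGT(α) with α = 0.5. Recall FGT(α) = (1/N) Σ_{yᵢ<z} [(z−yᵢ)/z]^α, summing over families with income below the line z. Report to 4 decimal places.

0.2472

Poor units: 4, 7 (q = 2 of N = 7).
Gap ratios (z−y)/z: (22−4)/22 = 0.8182; (22−7)/22 = 0.6818.
Raised to α = 0.5: 0.90453; 0.82572.
Sum = 1.730257; FGT(0.5) = 1.730257 / 7 = 0.2472.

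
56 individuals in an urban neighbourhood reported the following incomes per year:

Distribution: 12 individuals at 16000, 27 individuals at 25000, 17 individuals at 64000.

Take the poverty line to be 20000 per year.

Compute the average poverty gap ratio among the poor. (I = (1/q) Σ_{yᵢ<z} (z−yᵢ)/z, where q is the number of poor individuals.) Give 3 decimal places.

Below z: 12×16000 (q = 12 of N = 56).
Relative gaps: 0.2000 (×12); sum = 2.400000.
I averages over the q = 12 poor units only: 2.400000 / 12 = 0.200.

0.200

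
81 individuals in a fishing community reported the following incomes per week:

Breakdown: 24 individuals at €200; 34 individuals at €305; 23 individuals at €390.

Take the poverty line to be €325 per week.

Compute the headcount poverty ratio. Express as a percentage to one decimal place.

58 of the 81 individuals have income below €325.
H = 58/81 = 71.6%.

71.6%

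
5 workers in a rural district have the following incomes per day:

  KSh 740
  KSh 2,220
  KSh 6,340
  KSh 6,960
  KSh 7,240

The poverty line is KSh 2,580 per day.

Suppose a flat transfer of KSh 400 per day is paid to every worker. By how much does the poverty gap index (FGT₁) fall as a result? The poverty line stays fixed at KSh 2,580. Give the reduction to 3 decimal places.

Before: below the line — KSh 740, KSh 2,220; poverty gap index (FGT₁) = 0.17054.
After the KSh 400 transfer: below the line — KSh 1,140; poverty gap index (FGT₁) = 0.11163.
Reduction = 0.17054 − 0.11163 = 0.059.

0.059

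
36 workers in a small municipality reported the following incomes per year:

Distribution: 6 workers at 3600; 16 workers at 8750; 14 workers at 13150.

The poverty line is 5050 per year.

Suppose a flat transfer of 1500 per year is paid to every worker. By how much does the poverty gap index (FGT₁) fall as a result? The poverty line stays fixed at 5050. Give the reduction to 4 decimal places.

Before: below the line — 6×3600; poverty gap index (FGT₁) = 0.047855.
After the 1500 transfer: below the line — none; poverty gap index (FGT₁) = 0.000000.
Reduction = 0.047855 − 0.000000 = 0.0479.

0.0479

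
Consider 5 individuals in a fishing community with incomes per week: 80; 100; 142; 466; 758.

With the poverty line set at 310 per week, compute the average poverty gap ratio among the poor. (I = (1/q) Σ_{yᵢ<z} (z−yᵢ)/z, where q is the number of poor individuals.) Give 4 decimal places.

Incomes under z: 80, 100, 142 (q = 3 of N = 5).
Relative gaps: 0.7419, 0.6774, 0.5419; sum = 1.961290.
I averages over the q = 3 poor units only: 1.961290 / 3 = 0.6538.

0.6538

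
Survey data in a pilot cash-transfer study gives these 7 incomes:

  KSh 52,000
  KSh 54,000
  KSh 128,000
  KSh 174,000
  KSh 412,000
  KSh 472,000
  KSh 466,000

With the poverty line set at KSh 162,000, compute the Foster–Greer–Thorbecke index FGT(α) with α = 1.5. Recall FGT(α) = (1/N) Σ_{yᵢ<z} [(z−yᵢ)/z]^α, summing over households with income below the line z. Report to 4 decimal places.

0.1714

Below the line: KSh 52,000, KSh 54,000, KSh 128,000 (q = 3 of N = 7).
Shortfall ratios: (162000−52000)/162000 = 0.6790; (162000−54000)/162000 = 0.6667; (162000−128000)/162000 = 0.2099.
Raised to α = 1.5: 0.55952; 0.54433; 0.09615.
Sum = 1.200001; FGT(1.5) = 1.200001 / 7 = 0.1714.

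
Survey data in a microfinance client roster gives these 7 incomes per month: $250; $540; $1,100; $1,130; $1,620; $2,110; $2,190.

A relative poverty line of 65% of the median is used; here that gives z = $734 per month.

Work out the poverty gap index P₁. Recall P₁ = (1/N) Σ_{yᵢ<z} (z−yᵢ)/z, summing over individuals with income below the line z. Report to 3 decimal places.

0.132

Incomes under z: $250, $540 (q = 2 of N = 7).
Normalized shortfalls: (734−250)/734 = 0.6594; (734−540)/734 = 0.2643.
Σ = 0.923706. Dividing by the full population N = 7 gives P₁ = 0.132.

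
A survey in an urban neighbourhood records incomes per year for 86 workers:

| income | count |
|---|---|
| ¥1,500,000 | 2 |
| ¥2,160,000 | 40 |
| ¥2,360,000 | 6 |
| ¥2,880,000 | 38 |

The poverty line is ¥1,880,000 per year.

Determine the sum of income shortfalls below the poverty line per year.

¥760,000

Below the line: 2×¥1,500,000 (q = 2 of N = 86).
Individual gaps: 2×(1880000−1500000) = 760000.
Aggregate gap = ¥760,000.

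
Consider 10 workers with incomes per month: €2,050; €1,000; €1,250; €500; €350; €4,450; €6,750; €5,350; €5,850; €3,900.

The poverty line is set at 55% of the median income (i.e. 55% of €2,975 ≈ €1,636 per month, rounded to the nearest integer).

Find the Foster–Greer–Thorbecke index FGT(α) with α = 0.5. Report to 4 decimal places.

Poor units: €350, €500, €1,000, €1,250 (q = 4 of N = 10).
Normalized shortfalls: (1636−350)/1636 = 0.7861; (1636−500)/1636 = 0.6944; (1636−1000)/1636 = 0.3888; (1636−1250)/1636 = 0.2359.
Raised to α = 0.5: 0.88660; 0.83329; 0.62350; 0.48574.
Sum = 2.829133; FGT(0.5) = 2.829133 / 10 = 0.2829.

0.2829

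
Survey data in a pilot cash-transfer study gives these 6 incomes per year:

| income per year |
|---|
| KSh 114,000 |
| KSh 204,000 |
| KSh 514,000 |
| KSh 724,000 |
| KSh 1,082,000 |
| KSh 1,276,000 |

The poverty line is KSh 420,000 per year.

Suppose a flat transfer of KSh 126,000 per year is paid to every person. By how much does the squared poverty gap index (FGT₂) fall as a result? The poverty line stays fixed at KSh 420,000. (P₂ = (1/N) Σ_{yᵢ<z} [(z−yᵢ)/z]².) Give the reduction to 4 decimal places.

0.0943

Before: below the line — KSh 114,000, KSh 204,000; squared poverty gap index (FGT₂) = 0.132551.
After the KSh 126,000 transfer: below the line — KSh 240,000, KSh 330,000; squared poverty gap index (FGT₂) = 0.038265.
Reduction = 0.132551 − 0.038265 = 0.0943.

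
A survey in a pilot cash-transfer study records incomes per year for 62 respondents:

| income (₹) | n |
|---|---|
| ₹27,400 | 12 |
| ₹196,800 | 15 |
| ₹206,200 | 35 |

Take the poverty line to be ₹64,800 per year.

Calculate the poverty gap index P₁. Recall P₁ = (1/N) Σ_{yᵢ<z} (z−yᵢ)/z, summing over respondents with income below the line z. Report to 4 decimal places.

Poor units: 12×₹27,400 (q = 12 of N = 62).
Normalized shortfalls: (64800−27400)/64800 = 0.5772 (×12).
Sum of shortfalls = 6.925926; P₁ averages over all N: 6.925926 / 62 = 0.1117.

0.1117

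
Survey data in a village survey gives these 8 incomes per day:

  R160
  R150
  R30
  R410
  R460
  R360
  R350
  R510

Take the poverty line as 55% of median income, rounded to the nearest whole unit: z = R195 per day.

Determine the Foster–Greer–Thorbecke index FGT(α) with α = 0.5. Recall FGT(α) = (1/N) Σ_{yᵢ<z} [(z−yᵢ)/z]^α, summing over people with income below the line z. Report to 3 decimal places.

Incomes under z: R30, R150, R160 (q = 3 of N = 8).
Shortfall ratios: (195−30)/195 = 0.8462; (195−150)/195 = 0.2308; (195−160)/195 = 0.1795.
Raised to α = 0.5: 0.91987; 0.48038; 0.42366.
Sum = 1.823910; FGT(0.5) = 1.823910 / 8 = 0.228.

0.228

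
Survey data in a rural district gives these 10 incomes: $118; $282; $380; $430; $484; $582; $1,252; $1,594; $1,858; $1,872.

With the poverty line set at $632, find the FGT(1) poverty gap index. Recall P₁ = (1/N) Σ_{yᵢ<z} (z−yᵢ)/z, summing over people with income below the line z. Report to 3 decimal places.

Below z: $118, $282, $380, $430, $484, $582 (q = 6 of N = 10).
Normalized shortfalls: (632−118)/632 = 0.8133; (632−282)/632 = 0.5538; (632−380)/632 = 0.3987; (632−430)/632 = 0.3196; (632−484)/632 = 0.2342; (632−582)/632 = 0.0791.
Σ = 2.398734. Dividing by the full population N = 10 gives P₁ = 0.240.

0.240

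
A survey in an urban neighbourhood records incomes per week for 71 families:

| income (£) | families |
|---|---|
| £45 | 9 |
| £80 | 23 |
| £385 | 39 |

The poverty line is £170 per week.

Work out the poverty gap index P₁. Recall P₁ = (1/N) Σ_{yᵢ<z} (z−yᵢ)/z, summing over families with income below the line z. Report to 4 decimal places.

0.2647

Incomes under z: 9×£45, 23×£80 (q = 32 of N = 71).
Relative gaps: (170−45)/170 = 0.7353 (×9); (170−80)/170 = 0.5294 (×23).
Σ = 18.794118. Dividing by the full population N = 71 gives P₁ = 0.2647.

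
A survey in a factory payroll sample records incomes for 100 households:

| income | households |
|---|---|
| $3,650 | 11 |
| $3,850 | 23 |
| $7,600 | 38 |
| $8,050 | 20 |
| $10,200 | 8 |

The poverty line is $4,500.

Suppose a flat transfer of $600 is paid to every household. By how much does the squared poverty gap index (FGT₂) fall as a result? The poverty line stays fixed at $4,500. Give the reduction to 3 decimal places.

0.008

Before: below the line — 11×$3,650, 23×$3,850; squared poverty gap index (FGT₂) = 0.00872.
After the $600 transfer: below the line — 11×$4,250, 23×$4,450; squared poverty gap index (FGT₂) = 0.00037.
Reduction = 0.00872 − 0.00037 = 0.008.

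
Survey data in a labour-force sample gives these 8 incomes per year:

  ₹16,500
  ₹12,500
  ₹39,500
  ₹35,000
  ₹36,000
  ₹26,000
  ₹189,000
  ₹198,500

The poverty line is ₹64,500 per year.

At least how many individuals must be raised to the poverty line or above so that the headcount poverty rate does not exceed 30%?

Currently q = 6 of N = 8 are below the line (H = 0.750).
A headcount ratio of at most 30% allows at most ⌊0.30 × 8⌋ = 2 poor individuals.
So at least 6 − 2 = 4 must be lifted.

4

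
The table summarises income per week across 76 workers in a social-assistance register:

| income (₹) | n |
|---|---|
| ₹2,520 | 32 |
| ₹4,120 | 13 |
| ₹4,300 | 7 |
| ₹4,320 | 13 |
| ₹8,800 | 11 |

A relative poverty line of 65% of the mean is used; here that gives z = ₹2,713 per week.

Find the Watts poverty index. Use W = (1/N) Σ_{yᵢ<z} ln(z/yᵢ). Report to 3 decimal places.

0.031

Below the line: 32×₹2,520 (q = 32 of N = 76).
ln(z/y) terms: ln(2713/2520) = 0.0738 (×32).
W = 2.361476 / 76 = 0.031.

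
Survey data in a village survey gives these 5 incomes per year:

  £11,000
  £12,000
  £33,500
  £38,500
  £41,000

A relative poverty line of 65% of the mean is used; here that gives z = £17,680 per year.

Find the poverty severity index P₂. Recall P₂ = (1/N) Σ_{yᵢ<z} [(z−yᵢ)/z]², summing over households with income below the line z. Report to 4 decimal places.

Incomes under z: £11,000, £12,000 (q = 2 of N = 5).
Shortfall ratios: (17680−11000)/17680 = 0.3778; (17680−12000)/17680 = 0.3213.
Squared: 0.1428; 0.1032.
Sum = 0.245967; P₂ = 0.245967 / 5 = 0.0492.

0.0492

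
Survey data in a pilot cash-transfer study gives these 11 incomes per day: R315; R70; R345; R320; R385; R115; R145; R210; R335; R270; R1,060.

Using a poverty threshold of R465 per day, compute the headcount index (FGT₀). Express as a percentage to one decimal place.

10 of the 11 respondents have income below R465.
H = 10/11 = 90.9%.

90.9%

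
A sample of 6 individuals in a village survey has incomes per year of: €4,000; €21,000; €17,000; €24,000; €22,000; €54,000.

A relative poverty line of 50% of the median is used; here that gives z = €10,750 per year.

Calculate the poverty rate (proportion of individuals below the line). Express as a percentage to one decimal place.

1 of the 6 individuals have income below €10,750.
H = 1/6 = 16.7%.

16.7%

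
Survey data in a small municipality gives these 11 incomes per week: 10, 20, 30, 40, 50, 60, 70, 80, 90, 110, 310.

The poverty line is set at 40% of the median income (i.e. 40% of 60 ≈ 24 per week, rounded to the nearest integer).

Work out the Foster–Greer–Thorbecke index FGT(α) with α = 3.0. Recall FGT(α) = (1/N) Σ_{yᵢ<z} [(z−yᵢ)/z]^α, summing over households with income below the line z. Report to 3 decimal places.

Incomes under z: 10, 20 (q = 2 of N = 11).
Shortfall ratios: (24−10)/24 = 0.5833; (24−20)/24 = 0.1667.
Raised to α = 3.0: 0.19850; 0.00463.
Sum = 0.203125; FGT(3.0) = 0.203125 / 11 = 0.018.

0.018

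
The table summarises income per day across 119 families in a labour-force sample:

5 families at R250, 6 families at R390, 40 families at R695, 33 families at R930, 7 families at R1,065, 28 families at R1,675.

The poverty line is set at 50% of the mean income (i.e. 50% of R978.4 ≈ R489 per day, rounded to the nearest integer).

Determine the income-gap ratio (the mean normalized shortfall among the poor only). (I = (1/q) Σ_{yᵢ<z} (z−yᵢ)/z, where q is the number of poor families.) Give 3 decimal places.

0.333

Below z: 5×R250, 6×R390 (q = 11 of N = 119).
Shortfall ratios (z−y)/z: 0.4888 (×5), 0.2025 (×6); sum = 3.658487.
The income-gap ratio divides by q (the poor only): 3.658487 / 11 = 0.333.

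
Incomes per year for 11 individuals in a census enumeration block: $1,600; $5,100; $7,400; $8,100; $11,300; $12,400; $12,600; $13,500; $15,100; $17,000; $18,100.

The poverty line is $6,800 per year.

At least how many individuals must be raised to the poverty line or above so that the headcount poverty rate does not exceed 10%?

2 of the 11 individuals are poor, so H = 2/11 = 0.182.
A headcount ratio of at most 10% allows at most ⌊0.10 × 11⌋ = 1 poor individuals.
So at least 2 − 1 = 1 must be lifted.

1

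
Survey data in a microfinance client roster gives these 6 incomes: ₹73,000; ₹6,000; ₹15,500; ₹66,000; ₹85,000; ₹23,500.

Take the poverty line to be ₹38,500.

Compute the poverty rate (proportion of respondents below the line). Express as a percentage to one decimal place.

3 of the 6 respondents have income below ₹38,500.
H = 3/6 = 50.0%.

50.0%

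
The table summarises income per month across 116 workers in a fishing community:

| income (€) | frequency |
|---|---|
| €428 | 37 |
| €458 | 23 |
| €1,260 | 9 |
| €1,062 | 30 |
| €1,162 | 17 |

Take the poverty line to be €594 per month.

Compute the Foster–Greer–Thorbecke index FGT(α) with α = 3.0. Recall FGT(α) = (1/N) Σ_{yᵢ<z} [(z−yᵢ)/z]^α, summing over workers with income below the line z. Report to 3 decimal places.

0.009

Incomes under z: 37×€428, 23×€458 (q = 60 of N = 116).
Shortfall ratios: (594−428)/594 = 0.2795 (×37); (594−458)/594 = 0.2290 (×23).
Raised to α = 3.0: 0.02183 (×37); 0.01200 (×23).
Sum = 1.083593; FGT(3.0) = 1.083593 / 116 = 0.009.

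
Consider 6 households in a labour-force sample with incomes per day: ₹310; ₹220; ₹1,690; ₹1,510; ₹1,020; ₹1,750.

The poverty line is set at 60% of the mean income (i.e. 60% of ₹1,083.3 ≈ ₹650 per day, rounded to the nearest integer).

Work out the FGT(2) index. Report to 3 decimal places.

Below z: ₹220, ₹310 (q = 2 of N = 6).
Shortfall ratios: (650−220)/650 = 0.6615; (650−310)/650 = 0.5231.
Squared: 0.4376; 0.2736.
Sum = 0.711243; P₂ = 0.711243 / 6 = 0.119.

0.119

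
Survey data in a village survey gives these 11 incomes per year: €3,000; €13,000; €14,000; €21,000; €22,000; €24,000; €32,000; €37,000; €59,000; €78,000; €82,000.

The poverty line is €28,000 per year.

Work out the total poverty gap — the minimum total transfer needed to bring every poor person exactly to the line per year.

Below the line: €3,000, €13,000, €14,000, €21,000, €22,000, €24,000 (q = 6 of N = 11).
Individual gaps: 28000−3000 = 25000; 28000−13000 = 15000; 28000−14000 = 14000; 28000−21000 = 7000; 28000−22000 = 6000; 28000−24000 = 4000.
Aggregate gap = €71,000.

€71,000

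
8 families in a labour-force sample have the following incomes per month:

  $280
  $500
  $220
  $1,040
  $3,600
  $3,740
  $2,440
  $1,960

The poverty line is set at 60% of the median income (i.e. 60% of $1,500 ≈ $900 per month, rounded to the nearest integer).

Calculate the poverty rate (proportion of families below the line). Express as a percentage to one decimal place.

3 of the 8 families have income below $900.
H = 3/8 = 37.5%.

37.5%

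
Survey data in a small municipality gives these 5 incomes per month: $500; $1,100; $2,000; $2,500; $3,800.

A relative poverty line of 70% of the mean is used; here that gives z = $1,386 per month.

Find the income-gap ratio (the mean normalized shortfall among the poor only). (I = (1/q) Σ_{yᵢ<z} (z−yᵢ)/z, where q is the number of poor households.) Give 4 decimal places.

Incomes under z: $500, $1,100 (q = 2 of N = 5).
Shortfall ratios (z−y)/z: 0.6392, 0.2063; sum = 0.845599.
The income-gap ratio divides by q (the poor only): 0.845599 / 2 = 0.4228.

0.4228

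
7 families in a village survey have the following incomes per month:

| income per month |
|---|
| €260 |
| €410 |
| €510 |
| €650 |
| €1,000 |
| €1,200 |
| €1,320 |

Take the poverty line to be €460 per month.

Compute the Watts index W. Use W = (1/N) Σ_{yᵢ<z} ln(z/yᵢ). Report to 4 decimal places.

Poor units: €260, €410 (q = 2 of N = 7).
ln(z/y) terms: ln(460/260) = 0.5705; ln(460/410) = 0.1151.
W = 0.685614 / 7 = 0.0979.

0.0979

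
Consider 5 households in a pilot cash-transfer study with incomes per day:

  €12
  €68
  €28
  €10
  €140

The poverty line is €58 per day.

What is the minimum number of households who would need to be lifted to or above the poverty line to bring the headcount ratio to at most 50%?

1

3 of the 5 households are poor, so H = 3/5 = 0.600.
A headcount ratio of at most 50% allows at most ⌊0.50 × 5⌋ = 2 poor households.
So at least 3 − 2 = 1 must be lifted.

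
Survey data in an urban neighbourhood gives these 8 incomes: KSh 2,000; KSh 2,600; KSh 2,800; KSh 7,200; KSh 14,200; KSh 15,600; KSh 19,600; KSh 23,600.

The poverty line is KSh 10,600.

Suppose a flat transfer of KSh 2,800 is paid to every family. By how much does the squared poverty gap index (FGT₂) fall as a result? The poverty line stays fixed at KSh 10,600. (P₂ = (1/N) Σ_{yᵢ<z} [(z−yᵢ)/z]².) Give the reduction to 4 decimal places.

0.1383

Before: below the line — KSh 2,000, KSh 2,600, KSh 2,800, KSh 7,200; squared poverty gap index (FGT₂) = 0.234025.
After the KSh 2,800 transfer: below the line — KSh 4,800, KSh 5,400, KSh 5,600, KSh 10,000; squared poverty gap index (FGT₂) = 0.095719.
Reduction = 0.234025 − 0.095719 = 0.1383.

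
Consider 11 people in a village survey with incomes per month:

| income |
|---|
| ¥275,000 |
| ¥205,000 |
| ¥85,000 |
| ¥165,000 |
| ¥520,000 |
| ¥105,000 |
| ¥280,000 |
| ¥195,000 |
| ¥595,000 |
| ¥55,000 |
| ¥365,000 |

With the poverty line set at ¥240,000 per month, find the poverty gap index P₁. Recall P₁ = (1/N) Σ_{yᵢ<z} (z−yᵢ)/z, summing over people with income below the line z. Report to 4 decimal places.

Below z: ¥55,000, ¥85,000, ¥105,000, ¥165,000, ¥195,000, ¥205,000 (q = 6 of N = 11).
Normalized shortfalls: (240000−55000)/240000 = 0.7708; (240000−85000)/240000 = 0.6458; (240000−105000)/240000 = 0.5625; (240000−165000)/240000 = 0.3125; (240000−195000)/240000 = 0.1875; (240000−205000)/240000 = 0.1458.
Σ = 2.625000. Dividing by the full population N = 11 gives P₁ = 0.2386.

0.2386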